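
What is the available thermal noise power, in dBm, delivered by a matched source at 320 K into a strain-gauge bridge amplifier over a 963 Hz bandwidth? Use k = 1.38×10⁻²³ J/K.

P_n = kTB = 1.38×10⁻²³ × 320 × 9.63×10² = 4.25×10⁻¹⁸ W
In dBm: 10 log₁₀(4.25×10⁻¹⁸ / 10⁻³) = −143.7 dBm

−143.7 dBm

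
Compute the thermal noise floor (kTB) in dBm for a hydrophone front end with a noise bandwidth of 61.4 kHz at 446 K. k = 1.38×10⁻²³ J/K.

P_n = kTB = 1.38×10⁻²³ × 446 × 6.14×10⁴ = 3.78×10⁻¹⁶ W
In dBm: 10 log₁₀(3.78×10⁻¹⁶ / 10⁻³) = −124.2 dBm

−124.2 dBm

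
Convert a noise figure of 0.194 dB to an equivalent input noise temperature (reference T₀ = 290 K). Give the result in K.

F = 10^(0.194/10) = 1.04568
T_e = (F − 1)·T₀ = (1.04568 − 1) × 290 = 13.2 K

13.2 K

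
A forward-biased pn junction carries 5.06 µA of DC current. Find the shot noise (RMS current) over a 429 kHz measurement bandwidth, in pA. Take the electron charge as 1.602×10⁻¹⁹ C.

I_n = √(2qI·B)
2qI·B = 2 × 1.602×10⁻¹⁹ × 5.06×10⁻⁶ × 4.29×10⁵ = 6.96×10⁻¹⁹ A²
I_n = √(6.96×10⁻¹⁹) = 8.34×10⁻¹⁰ A = 834 pA

834 pA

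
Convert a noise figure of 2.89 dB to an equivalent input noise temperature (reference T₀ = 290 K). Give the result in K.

F = 10^(2.89/10) = 1.94536
T_e = (F − 1)·T₀ = (1.94536 − 1) × 290 = 274 K

274 K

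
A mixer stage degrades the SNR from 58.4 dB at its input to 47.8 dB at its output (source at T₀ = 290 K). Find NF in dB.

NF (dB) = SNR_in(dB) − SNR_out(dB) when the source is at T₀
NF = 58.4 − 47.8 = 10.6 dB

10.6 dB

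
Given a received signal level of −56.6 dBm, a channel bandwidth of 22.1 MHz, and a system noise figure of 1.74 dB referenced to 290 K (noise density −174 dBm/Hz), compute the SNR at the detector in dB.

42.2 dB

Noise floor: N = −174 + 10 log₁₀(B) + NF
10 log₁₀(2.21×10⁷) = 73.44 dB
N = −174 + 73.44 + 1.74 = −98.82 dBm
SNR = P_sig − N = −56.6 − (−98.82) = 42.22 dB → 42.2 dB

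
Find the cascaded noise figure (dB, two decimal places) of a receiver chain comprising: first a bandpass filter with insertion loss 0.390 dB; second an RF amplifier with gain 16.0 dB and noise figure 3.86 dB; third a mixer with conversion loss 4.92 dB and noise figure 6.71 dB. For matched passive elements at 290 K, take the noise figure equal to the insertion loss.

4.41 dB

Convert to linear (a loss of L dB is a gain of −L dB): F_i = 10^(NF_i/10), G_i = 10^(G_i,dB/10)
  Stage 1: F_1 = 10^(0.390/10) = 1.094, G_1 = 10^(−0.390/10) = 0.9141
  Stage 2: F_2 = 10^(3.86/10) = 2.432, G_2 = 10^(16.0/10) = 39.81
  Stage 3: F_3 = 10^(6.71/10) = 4.688, G_3 = 10^(−4.92/10) = 0.3221
Friis cascade:
  F = 1.094 + (2.432 − 1)/0.9141 + (4.688 − 1)/36.39 = 2.762
NF = 10 log₁₀(2.762) = 4.41 dB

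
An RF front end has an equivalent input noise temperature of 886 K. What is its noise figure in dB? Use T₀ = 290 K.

6.08 dB

F = 1 + T_e/T₀ = 1 + 886/290 = 4.05517
NF = 10 log₁₀(4.05517) = 6.08 dB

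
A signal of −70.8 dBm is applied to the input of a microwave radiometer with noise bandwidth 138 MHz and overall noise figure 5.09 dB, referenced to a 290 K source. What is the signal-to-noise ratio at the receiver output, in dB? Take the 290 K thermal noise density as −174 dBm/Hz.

Noise floor: N = −174 + 10 log₁₀(B) + NF
10 log₁₀(1.38×10⁸) = 81.4 dB
N = −174 + 81.4 + 5.09 = −87.51 dBm
SNR = P_sig − N = −70.8 − (−87.51) = 16.71 dB → 16.7 dB

16.7 dB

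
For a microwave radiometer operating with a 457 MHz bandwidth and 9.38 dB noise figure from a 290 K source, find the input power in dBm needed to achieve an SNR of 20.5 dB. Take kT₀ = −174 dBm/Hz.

Sensitivity = −174 + 10 log₁₀(B) + NF + SNR_min
= −174 + 86.6 + 9.38 + 20.5
= −57.52 dBm → −57.5 dBm

−57.5 dBm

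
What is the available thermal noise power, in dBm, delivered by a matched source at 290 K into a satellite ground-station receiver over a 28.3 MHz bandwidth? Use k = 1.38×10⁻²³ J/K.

−99.5 dBm

P_n = kTB = 1.38×10⁻²³ × 290 × 2.83×10⁷ = 1.13×10⁻¹³ W
In dBm: 10 log₁₀(1.13×10⁻¹³ / 10⁻³) = −99.5 dBm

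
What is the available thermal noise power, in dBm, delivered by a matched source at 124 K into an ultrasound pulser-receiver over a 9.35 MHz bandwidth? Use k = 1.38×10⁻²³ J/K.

P_n = kTB = 1.38×10⁻²³ × 124 × 9.35×10⁶ = 1.60×10⁻¹⁴ W
In dBm: 10 log₁₀(1.60×10⁻¹⁴ / 10⁻³) = −108.0 dBm

−108.0 dBm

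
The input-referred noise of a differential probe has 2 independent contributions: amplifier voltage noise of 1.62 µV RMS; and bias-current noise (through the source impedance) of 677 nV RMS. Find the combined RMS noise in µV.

Uncorrelated sources add in power (mean-square): V_tot = √(ΣV_i²)
V_tot = √[(1.62×10⁻⁶)² + (6.77×10⁻⁷)²] = 1.76×10⁻⁶ V = 1.76 µV

1.76 µV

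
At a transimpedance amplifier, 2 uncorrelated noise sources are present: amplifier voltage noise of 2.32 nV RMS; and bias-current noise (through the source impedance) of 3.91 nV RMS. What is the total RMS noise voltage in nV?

Uncorrelated sources add in power (mean-square): V_tot = √(ΣV_i²)
V_tot = √[(2.32×10⁻⁹)² + (3.91×10⁻⁹)²] = 4.55×10⁻⁹ V = 4.55 nV

4.55 nV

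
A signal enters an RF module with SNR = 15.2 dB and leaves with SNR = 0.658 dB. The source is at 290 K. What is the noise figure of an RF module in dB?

NF (dB) = SNR_in(dB) − SNR_out(dB) when the source is at T₀
NF = 15.2 − 0.658 = 14.542 dB

14.542 dB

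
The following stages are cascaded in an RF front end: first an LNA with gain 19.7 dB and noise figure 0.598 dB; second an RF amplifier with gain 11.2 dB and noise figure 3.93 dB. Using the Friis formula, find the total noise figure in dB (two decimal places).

0.66 dB

Convert to linear (a loss of L dB is a gain of −L dB): F_i = 10^(NF_i/10), G_i = 10^(G_i,dB/10)
  Stage 1: F_1 = 10^(0.598/10) = 1.148, G_1 = 10^(19.7/10) = 93.33
  Stage 2: F_2 = 10^(3.93/10) = 2.472, G_2 = 10^(11.2/10) = 13.18
Friis cascade:
  F = 1.148 + (2.472 − 1)/93.33 = 1.163
NF = 10 log₁₀(1.163) = 0.66 dB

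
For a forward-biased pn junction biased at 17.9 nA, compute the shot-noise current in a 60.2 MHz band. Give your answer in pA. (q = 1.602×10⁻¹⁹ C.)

588 pA

I_n = √(2qI·B)
2qI·B = 2 × 1.602×10⁻¹⁹ × 1.79×10⁻⁸ × 6.02×10⁷ = 3.45×10⁻¹⁹ A²
I_n = √(3.45×10⁻¹⁹) = 5.88×10⁻¹⁰ A = 588 pA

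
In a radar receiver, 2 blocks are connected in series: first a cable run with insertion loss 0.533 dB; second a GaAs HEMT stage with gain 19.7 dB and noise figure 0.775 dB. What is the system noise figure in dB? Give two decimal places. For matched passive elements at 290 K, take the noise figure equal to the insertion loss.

1.31 dB

Convert to linear (a loss of L dB is a gain of −L dB): F_i = 10^(NF_i/10), G_i = 10^(G_i,dB/10)
  Stage 1: F_1 = 10^(0.533/10) = 1.131, G_1 = 10^(−0.533/10) = 0.8845
  Stage 2: F_2 = 10^(0.775/10) = 1.195, G_2 = 10^(19.7/10) = 93.33
Friis cascade:
  F = 1.131 + (1.195 − 1)/0.8845 = 1.351
NF = 10 log₁₀(1.351) = 1.31 dB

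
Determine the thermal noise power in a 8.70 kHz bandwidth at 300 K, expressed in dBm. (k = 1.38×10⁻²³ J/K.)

P_n = kTB = 1.38×10⁻²³ × 300 × 8.70×10³ = 3.60×10⁻¹⁷ W
In dBm: 10 log₁₀(3.60×10⁻¹⁷ / 10⁻³) = −134.4 dBm

−134.4 dBm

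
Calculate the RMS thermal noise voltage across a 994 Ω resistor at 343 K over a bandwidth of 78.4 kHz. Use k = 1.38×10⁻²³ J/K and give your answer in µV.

V_n = √(4kTRB)
4kTRB = 4 × 1.38×10⁻²³ × 343 × 9.94×10² × 7.84×10⁴ = 1.48×10⁻¹² V²
V_n = √(1.48×10⁻¹²) = 1.21×10⁻⁶ V = 1.21 µV

1.21 µV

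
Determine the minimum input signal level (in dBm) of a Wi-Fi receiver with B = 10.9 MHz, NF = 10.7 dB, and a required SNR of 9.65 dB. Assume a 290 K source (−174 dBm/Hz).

−83.3 dBm

Sensitivity = −174 + 10 log₁₀(B) + NF + SNR_min
= −174 + 70.37 + 10.7 + 9.65
= −83.28 dBm → −83.3 dBm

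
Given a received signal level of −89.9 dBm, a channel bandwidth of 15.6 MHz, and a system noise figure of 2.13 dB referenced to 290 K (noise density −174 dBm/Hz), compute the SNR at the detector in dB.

10.0 dB

Noise floor: N = −174 + 10 log₁₀(B) + NF
10 log₁₀(1.56×10⁷) = 71.93 dB
N = −174 + 71.93 + 2.13 = −99.94 dBm
SNR = P_sig − N = −89.9 − (−99.94) = 10.04 dB → 10.0 dB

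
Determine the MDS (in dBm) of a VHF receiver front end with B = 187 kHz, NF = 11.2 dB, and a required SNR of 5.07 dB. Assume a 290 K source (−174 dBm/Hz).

−105.0 dBm

Sensitivity = −174 + 10 log₁₀(B) + NF + SNR_min
= −174 + 52.72 + 11.2 + 5.07
= −105.01 dBm → −105.0 dBm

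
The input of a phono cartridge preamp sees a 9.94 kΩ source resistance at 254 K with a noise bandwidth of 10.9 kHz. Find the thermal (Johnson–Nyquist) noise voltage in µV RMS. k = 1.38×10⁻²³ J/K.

V_n = √(4kTRB)
4kTRB = 4 × 1.38×10⁻²³ × 254 × 9.94×10³ × 1.09×10⁴ = 1.52×10⁻¹² V²
V_n = √(1.52×10⁻¹²) = 1.23×10⁻⁶ V = 1.23 µV

1.23 µV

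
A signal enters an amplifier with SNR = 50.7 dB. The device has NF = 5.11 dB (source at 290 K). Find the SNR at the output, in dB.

By definition F = SNR_in/SNR_out, so in dB: SNR_out = SNR_in − NF
SNR_out = 50.7 − 5.11 = 45.59 dB

45.59 dB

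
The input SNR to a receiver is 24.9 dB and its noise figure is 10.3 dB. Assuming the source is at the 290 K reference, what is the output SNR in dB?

14.6 dB

By definition F = SNR_in/SNR_out, so in dB: SNR_out = SNR_in − NF
SNR_out = 24.9 − 10.3 = 14.6 dB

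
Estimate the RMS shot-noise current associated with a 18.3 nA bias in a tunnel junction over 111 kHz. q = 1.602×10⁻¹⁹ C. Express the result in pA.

25.5 pA

I_n = √(2qI·B)
2qI·B = 2 × 1.602×10⁻¹⁹ × 1.83×10⁻⁸ × 1.11×10⁵ = 6.51×10⁻²² A²
I_n = √(6.51×10⁻²²) = 2.55×10⁻¹¹ A = 25.5 pA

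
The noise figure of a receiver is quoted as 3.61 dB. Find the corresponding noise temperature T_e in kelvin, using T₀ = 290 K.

376 K

F = 10^(3.61/10) = 2.29615
T_e = (F − 1)·T₀ = (2.29615 − 1) × 290 = 376 K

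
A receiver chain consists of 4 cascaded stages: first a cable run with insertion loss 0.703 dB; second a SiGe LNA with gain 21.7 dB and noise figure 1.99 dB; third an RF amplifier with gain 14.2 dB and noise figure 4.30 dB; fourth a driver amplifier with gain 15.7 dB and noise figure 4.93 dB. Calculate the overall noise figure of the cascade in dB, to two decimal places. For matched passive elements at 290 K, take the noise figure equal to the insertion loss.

2.73 dB

Convert to linear (a loss of L dB is a gain of −L dB): F_i = 10^(NF_i/10), G_i = 10^(G_i,dB/10)
  Stage 1: F_1 = 10^(0.703/10) = 1.176, G_1 = 10^(−0.703/10) = 0.8506
  Stage 2: F_2 = 10^(1.99/10) = 1.581, G_2 = 10^(21.7/10) = 147.9
  Stage 3: F_3 = 10^(4.30/10) = 2.692, G_3 = 10^(14.2/10) = 26.30
  Stage 4: F_4 = 10^(4.93/10) = 3.112, G_4 = 10^(15.7/10) = 37.15
Friis cascade:
  F = 1.176 + (1.581 − 1)/0.8506 + (2.692 − 1)/125.8 + (3.112 − 1)/3309 = 1.873
NF = 10 log₁₀(1.873) = 2.73 dB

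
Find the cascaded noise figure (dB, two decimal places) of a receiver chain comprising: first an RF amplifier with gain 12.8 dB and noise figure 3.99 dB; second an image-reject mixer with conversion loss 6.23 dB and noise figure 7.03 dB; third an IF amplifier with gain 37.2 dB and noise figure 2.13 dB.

4.56 dB

Convert to linear (a loss of L dB is a gain of −L dB): F_i = 10^(NF_i/10), G_i = 10^(G_i,dB/10)
  Stage 1: F_1 = 10^(3.99/10) = 2.506, G_1 = 10^(12.8/10) = 19.05
  Stage 2: F_2 = 10^(7.03/10) = 5.047, G_2 = 10^(−6.23/10) = 0.2382
  Stage 3: F_3 = 10^(2.13/10) = 1.633, G_3 = 10^(37.2/10) = 5248
Friis cascade:
  F = 2.506 + (5.047 − 1)/19.05 + (1.633 − 1)/4.539 = 2.858
NF = 10 log₁₀(2.858) = 4.56 dB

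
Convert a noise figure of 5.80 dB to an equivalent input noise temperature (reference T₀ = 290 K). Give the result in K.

813 K

F = 10^(5.80/10) = 3.80189
T_e = (F − 1)·T₀ = (3.80189 − 1) × 290 = 813 K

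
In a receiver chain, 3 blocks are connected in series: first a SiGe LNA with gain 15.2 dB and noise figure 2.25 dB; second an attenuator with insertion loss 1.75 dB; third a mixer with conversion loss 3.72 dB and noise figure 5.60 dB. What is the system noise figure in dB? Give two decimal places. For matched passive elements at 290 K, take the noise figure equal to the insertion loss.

2.58 dB

Convert to linear (a loss of L dB is a gain of −L dB): F_i = 10^(NF_i/10), G_i = 10^(G_i,dB/10)
  Stage 1: F_1 = 10^(2.25/10) = 1.679, G_1 = 10^(15.2/10) = 33.11
  Stage 2: F_2 = 10^(1.75/10) = 1.496, G_2 = 10^(−1.75/10) = 0.6683
  Stage 3: F_3 = 10^(5.60/10) = 3.631, G_3 = 10^(−3.72/10) = 0.4246
Friis cascade:
  F = 1.679 + (1.496 − 1)/33.11 + (3.631 − 1)/22.13 = 1.813
NF = 10 log₁₀(1.813) = 2.58 dB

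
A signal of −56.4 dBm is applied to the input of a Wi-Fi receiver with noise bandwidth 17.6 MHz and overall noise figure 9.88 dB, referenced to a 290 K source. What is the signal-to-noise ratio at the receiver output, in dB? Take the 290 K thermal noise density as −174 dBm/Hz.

35.3 dB

Noise floor: N = −174 + 10 log₁₀(B) + NF
10 log₁₀(1.76×10⁷) = 72.46 dB
N = −174 + 72.46 + 9.88 = −91.66 dBm
SNR = P_sig − N = −56.4 − (−91.66) = 35.26 dB → 35.3 dB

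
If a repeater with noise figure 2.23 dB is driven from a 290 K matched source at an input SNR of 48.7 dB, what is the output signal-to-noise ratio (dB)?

By definition F = SNR_in/SNR_out, so in dB: SNR_out = SNR_in − NF
SNR_out = 48.7 − 2.23 = 46.47 dB

46.47 dB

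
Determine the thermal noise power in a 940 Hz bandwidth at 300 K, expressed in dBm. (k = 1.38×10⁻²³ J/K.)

P_n = kTB = 1.38×10⁻²³ × 300 × 9.40×10² = 3.89×10⁻¹⁸ W
In dBm: 10 log₁₀(3.89×10⁻¹⁸ / 10⁻³) = −144.1 dBm

−144.1 dBm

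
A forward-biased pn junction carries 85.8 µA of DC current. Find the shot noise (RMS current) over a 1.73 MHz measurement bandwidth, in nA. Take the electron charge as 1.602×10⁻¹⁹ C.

I_n = √(2qI·B)
2qI·B = 2 × 1.602×10⁻¹⁹ × 8.58×10⁻⁵ × 1.73×10⁶ = 4.76×10⁻¹⁷ A²
I_n = √(4.76×10⁻¹⁷) = 6.90×10⁻⁹ A = 6.90 nA

6.90 nA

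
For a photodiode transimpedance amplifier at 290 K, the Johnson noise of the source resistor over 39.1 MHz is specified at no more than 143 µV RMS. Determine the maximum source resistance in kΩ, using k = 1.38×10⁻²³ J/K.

Johnson–Nyquist: V_n = √(4kTRB) ⇒ R = V_n² / (4kTB)
4kTB = 4 × 1.38×10⁻²³ × 290 × 3.91×10⁷ = 6.26×10⁻¹³
R = (1.43×10⁻⁴)² / 6.26×10⁻¹³ = 3.27×10⁴ Ω = 32.7 kΩ

32.7 kΩ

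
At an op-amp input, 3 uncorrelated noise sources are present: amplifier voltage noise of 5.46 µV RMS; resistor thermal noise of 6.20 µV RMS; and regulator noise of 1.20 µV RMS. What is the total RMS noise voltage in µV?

Uncorrelated sources add in power (mean-square): V_tot = √(ΣV_i²)
V_tot = √[(5.46×10⁻⁶)² + (6.20×10⁻⁶)² + (1.20×10⁻⁶)²] = 8.35×10⁻⁶ V = 8.35 µV

8.35 µV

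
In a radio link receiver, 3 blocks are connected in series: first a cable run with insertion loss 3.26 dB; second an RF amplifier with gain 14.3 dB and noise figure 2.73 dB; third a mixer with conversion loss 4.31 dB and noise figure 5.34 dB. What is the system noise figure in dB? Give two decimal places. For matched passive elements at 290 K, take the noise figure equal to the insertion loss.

Convert to linear (a loss of L dB is a gain of −L dB): F_i = 10^(NF_i/10), G_i = 10^(G_i,dB/10)
  Stage 1: F_1 = 10^(3.26/10) = 2.118, G_1 = 10^(−3.26/10) = 0.4721
  Stage 2: F_2 = 10^(2.73/10) = 1.875, G_2 = 10^(14.3/10) = 26.92
  Stage 3: F_3 = 10^(5.34/10) = 3.420, G_3 = 10^(−4.31/10) = 0.3707
Friis cascade:
  F = 2.118 + (1.875 − 1)/0.4721 + (3.420 − 1)/12.71 = 4.162
NF = 10 log₁₀(4.162) = 6.19 dB

6.19 dB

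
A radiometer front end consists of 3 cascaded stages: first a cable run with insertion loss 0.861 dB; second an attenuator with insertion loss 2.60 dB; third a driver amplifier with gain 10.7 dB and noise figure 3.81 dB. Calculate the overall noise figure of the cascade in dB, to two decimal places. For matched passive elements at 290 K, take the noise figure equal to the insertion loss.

7.27 dB

Convert to linear (a loss of L dB is a gain of −L dB): F_i = 10^(NF_i/10), G_i = 10^(G_i,dB/10)
  Stage 1: F_1 = 10^(0.861/10) = 1.219, G_1 = 10^(−0.861/10) = 0.8202
  Stage 2: F_2 = 10^(2.60/10) = 1.820, G_2 = 10^(−2.60/10) = 0.5495
  Stage 3: F_3 = 10^(3.81/10) = 2.404, G_3 = 10^(10.7/10) = 11.75
Friis cascade:
  F = 1.219 + (1.820 − 1)/0.8202 + (2.404 − 1)/0.4507 = 5.335
NF = 10 log₁₀(5.335) = 7.27 dB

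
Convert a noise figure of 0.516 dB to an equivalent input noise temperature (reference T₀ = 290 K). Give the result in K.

F = 10^(0.516/10) = 1.12616
T_e = (F − 1)·T₀ = (1.12616 − 1) × 290 = 36.6 K

36.6 K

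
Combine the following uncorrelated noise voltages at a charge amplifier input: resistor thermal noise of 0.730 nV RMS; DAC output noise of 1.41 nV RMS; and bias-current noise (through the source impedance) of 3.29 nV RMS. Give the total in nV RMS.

3.65 nV

Uncorrelated sources add in power (mean-square): V_tot = √(ΣV_i²)
V_tot = √[(7.30×10⁻¹⁰)² + (1.41×10⁻⁹)² + (3.29×10⁻⁹)²] = 3.65×10⁻⁹ V = 3.65 nV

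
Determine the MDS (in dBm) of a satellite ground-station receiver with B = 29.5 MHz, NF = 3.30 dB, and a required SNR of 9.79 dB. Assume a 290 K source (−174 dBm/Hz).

Sensitivity = −174 + 10 log₁₀(B) + NF + SNR_min
= −174 + 74.7 + 3.30 + 9.79
= −86.21 dBm → −86.2 dBm

−86.2 dBm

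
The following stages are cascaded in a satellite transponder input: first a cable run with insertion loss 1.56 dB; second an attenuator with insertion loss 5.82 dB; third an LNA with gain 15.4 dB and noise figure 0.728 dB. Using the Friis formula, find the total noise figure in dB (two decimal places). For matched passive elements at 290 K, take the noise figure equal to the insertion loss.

8.11 dB

Convert to linear (a loss of L dB is a gain of −L dB): F_i = 10^(NF_i/10), G_i = 10^(G_i,dB/10)
  Stage 1: F_1 = 10^(1.56/10) = 1.432, G_1 = 10^(−1.56/10) = 0.6982
  Stage 2: F_2 = 10^(5.82/10) = 3.819, G_2 = 10^(−5.82/10) = 0.2618
  Stage 3: F_3 = 10^(0.728/10) = 1.182, G_3 = 10^(15.4/10) = 34.67
Friis cascade:
  F = 1.432 + (3.819 − 1)/0.6982 + (1.182 − 1)/0.1828 = 6.468
NF = 10 log₁₀(6.468) = 8.11 dB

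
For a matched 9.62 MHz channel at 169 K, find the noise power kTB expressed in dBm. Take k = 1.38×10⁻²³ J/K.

P_n = kTB = 1.38×10⁻²³ × 169 × 9.62×10⁶ = 2.24×10⁻¹⁴ W
In dBm: 10 log₁₀(2.24×10⁻¹⁴ / 10⁻³) = −106.5 dBm

−106.5 dBm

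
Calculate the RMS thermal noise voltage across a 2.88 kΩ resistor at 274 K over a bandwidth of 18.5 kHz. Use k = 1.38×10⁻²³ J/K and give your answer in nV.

898 nV

V_n = √(4kTRB)
4kTRB = 4 × 1.38×10⁻²³ × 274 × 2.88×10³ × 1.85×10⁴ = 8.06×10⁻¹³ V²
V_n = √(8.06×10⁻¹³) = 8.98×10⁻⁷ V = 898 nV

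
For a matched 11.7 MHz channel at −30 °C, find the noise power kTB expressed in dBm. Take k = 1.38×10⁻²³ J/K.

−104.1 dBm

T = −30 °C + 273.15 = 243.15 K
P_n = kTB = 1.38×10⁻²³ × 243.15 × 1.17×10⁷ = 3.93×10⁻¹⁴ W
In dBm: 10 log₁₀(3.93×10⁻¹⁴ / 10⁻³) = −104.1 dBm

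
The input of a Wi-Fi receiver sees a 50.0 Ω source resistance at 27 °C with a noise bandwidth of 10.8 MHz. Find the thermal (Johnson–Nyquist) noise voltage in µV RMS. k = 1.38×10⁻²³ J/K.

2.99 µV

T = 27 °C + 273.15 = 300.15 K
V_n = √(4kTRB)
4kTRB = 4 × 1.38×10⁻²³ × 300.15 × 5.00×10¹ × 1.08×10⁷ = 8.95×10⁻¹² V²
V_n = √(8.95×10⁻¹²) = 2.99×10⁻⁶ V = 2.99 µV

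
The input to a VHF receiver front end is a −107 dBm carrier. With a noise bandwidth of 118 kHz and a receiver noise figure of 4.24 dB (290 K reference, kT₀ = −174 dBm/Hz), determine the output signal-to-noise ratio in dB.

Noise floor: N = −174 + 10 log₁₀(B) + NF
10 log₁₀(1.18×10⁵) = 50.72 dB
N = −174 + 50.72 + 4.24 = −119.04 dBm
SNR = P_sig − N = −107 − (−119.04) = 12.04 dB → 12.0 dB

12.0 dB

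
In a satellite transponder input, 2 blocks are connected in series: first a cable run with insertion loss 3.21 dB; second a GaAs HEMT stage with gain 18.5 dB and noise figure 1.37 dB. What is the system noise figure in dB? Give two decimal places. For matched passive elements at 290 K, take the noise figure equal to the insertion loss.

Convert to linear (a loss of L dB is a gain of −L dB): F_i = 10^(NF_i/10), G_i = 10^(G_i,dB/10)
  Stage 1: F_1 = 10^(3.21/10) = 2.094, G_1 = 10^(−3.21/10) = 0.4775
  Stage 2: F_2 = 10^(1.37/10) = 1.371, G_2 = 10^(18.5/10) = 70.79
Friis cascade:
  F = 2.094 + (1.371 − 1)/0.4775 = 2.871
NF = 10 log₁₀(2.871) = 4.58 dB

4.58 dB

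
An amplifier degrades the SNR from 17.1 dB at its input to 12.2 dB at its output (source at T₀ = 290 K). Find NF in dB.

4.9 dB

NF (dB) = SNR_in(dB) − SNR_out(dB) when the source is at T₀
NF = 17.1 − 12.2 = 4.9 dB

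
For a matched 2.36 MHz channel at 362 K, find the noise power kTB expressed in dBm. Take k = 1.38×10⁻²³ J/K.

P_n = kTB = 1.38×10⁻²³ × 362 × 2.36×10⁶ = 1.18×10⁻¹⁴ W
In dBm: 10 log₁₀(1.18×10⁻¹⁴ / 10⁻³) = −109.3 dBm

−109.3 dBm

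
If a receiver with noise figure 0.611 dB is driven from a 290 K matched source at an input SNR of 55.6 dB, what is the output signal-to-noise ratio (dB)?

54.989 dB

By definition F = SNR_in/SNR_out, so in dB: SNR_out = SNR_in − NF
SNR_out = 55.6 − 0.611 = 54.989 dB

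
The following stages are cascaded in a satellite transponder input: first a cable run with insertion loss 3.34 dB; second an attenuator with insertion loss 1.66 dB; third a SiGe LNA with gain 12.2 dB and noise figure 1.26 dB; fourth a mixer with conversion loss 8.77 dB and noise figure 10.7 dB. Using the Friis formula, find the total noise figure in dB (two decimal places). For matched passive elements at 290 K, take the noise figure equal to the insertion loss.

Convert to linear (a loss of L dB is a gain of −L dB): F_i = 10^(NF_i/10), G_i = 10^(G_i,dB/10)
  Stage 1: F_1 = 10^(3.34/10) = 2.158, G_1 = 10^(−3.34/10) = 0.4634
  Stage 2: F_2 = 10^(1.66/10) = 1.466, G_2 = 10^(−1.66/10) = 0.6823
  Stage 3: F_3 = 10^(1.26/10) = 1.337, G_3 = 10^(12.2/10) = 16.60
  Stage 4: F_4 = 10^(10.7/10) = 11.75, G_4 = 10^(−8.77/10) = 0.1327
Friis cascade:
  F = 2.158 + (1.466 − 1)/0.4634 + (1.337 − 1)/0.3162 + (11.75 − 1)/5.248 = 6.275
NF = 10 log₁₀(6.275) = 7.98 dB

7.98 dB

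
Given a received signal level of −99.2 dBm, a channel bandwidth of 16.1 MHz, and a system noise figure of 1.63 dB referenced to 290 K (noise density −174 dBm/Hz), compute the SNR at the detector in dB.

Noise floor: N = −174 + 10 log₁₀(B) + NF
10 log₁₀(1.61×10⁷) = 72.07 dB
N = −174 + 72.07 + 1.63 = −100.30 dBm
SNR = P_sig − N = −99.2 − (−100.30) = 1.10 dB → 1.1 dB

1.1 dB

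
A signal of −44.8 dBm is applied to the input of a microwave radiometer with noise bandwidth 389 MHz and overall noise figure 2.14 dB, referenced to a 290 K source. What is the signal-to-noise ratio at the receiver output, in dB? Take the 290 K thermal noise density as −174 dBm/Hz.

Noise floor: N = −174 + 10 log₁₀(B) + NF
10 log₁₀(3.89×10⁸) = 85.9 dB
N = −174 + 85.9 + 2.14 = −85.96 dBm
SNR = P_sig − N = −44.8 − (−85.96) = 41.16 dB → 41.2 dB

41.2 dB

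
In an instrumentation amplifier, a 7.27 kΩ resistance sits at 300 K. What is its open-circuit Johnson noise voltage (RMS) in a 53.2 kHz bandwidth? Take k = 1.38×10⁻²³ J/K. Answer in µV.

2.53 µV

V_n = √(4kTRB)
4kTRB = 4 × 1.38×10⁻²³ × 300 × 7.27×10³ × 5.32×10⁴ = 6.40×10⁻¹² V²
V_n = √(6.40×10⁻¹²) = 2.53×10⁻⁶ V = 2.53 µV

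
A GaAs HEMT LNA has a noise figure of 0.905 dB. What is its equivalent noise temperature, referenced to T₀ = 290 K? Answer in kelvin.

F = 10^(0.905/10) = 1.23169
T_e = (F − 1)·T₀ = (1.23169 − 1) × 290 = 67.2 K

67.2 K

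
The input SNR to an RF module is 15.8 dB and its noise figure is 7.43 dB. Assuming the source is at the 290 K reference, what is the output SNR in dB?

8.37 dB

By definition F = SNR_in/SNR_out, so in dB: SNR_out = SNR_in − NF
SNR_out = 15.8 − 7.43 = 8.37 dB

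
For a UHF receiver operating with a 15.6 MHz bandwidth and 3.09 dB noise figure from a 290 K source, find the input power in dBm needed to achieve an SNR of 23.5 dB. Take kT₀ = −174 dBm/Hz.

−75.5 dBm

Sensitivity = −174 + 10 log₁₀(B) + NF + SNR_min
= −174 + 71.93 + 3.09 + 23.5
= −75.48 dBm → −75.5 dBm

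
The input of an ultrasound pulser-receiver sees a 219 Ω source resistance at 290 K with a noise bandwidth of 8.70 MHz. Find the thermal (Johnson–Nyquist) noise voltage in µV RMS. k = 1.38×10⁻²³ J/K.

V_n = √(4kTRB)
4kTRB = 4 × 1.38×10⁻²³ × 290 × 2.19×10² × 8.70×10⁶ = 3.05×10⁻¹¹ V²
V_n = √(3.05×10⁻¹¹) = 5.52×10⁻⁶ V = 5.52 µV

5.52 µV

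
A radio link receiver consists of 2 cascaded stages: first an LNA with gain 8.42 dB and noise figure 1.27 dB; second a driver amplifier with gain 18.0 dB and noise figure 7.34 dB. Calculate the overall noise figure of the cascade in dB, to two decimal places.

2.96 dB

Convert to linear (a loss of L dB is a gain of −L dB): F_i = 10^(NF_i/10), G_i = 10^(G_i,dB/10)
  Stage 1: F_1 = 10^(1.27/10) = 1.340, G_1 = 10^(8.42/10) = 6.950
  Stage 2: F_2 = 10^(7.34/10) = 5.420, G_2 = 10^(18.0/10) = 63.10
Friis cascade:
  F = 1.340 + (5.420 − 1)/6.950 = 1.976
NF = 10 log₁₀(1.976) = 2.96 dB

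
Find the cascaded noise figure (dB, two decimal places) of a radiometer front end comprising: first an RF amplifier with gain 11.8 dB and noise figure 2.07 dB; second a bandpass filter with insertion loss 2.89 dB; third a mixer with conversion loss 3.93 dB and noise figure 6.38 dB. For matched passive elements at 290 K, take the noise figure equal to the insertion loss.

Convert to linear (a loss of L dB is a gain of −L dB): F_i = 10^(NF_i/10), G_i = 10^(G_i,dB/10)
  Stage 1: F_1 = 10^(2.07/10) = 1.611, G_1 = 10^(11.8/10) = 15.14
  Stage 2: F_2 = 10^(2.89/10) = 1.945, G_2 = 10^(−2.89/10) = 0.5140
  Stage 3: F_3 = 10^(6.38/10) = 4.345, G_3 = 10^(−3.93/10) = 0.4046
Friis cascade:
  F = 1.611 + (1.945 − 1)/15.14 + (4.345 − 1)/7.780 = 2.103
NF = 10 log₁₀(2.103) = 3.23 dB

3.23 dB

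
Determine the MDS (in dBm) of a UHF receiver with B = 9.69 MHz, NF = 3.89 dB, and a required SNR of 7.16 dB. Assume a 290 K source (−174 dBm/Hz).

−93.1 dBm

Sensitivity = −174 + 10 log₁₀(B) + NF + SNR_min
= −174 + 69.86 + 3.89 + 7.16
= −93.09 dBm → −93.1 dBm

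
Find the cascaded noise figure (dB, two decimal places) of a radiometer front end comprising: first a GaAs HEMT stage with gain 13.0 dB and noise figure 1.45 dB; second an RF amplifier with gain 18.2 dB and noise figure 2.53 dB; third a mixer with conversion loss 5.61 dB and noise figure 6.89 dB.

1.58 dB

Convert to linear (a loss of L dB is a gain of −L dB): F_i = 10^(NF_i/10), G_i = 10^(G_i,dB/10)
  Stage 1: F_1 = 10^(1.45/10) = 1.396, G_1 = 10^(13.0/10) = 19.95
  Stage 2: F_2 = 10^(2.53/10) = 1.791, G_2 = 10^(18.2/10) = 66.07
  Stage 3: F_3 = 10^(6.89/10) = 4.887, G_3 = 10^(−5.61/10) = 0.2748
Friis cascade:
  F = 1.396 + (1.791 − 1)/19.95 + (4.887 − 1)/1318 = 1.439
NF = 10 log₁₀(1.439) = 1.58 dB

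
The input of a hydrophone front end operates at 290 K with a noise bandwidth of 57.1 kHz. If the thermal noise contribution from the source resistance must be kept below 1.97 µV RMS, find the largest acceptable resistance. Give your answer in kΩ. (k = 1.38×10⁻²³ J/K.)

4.25 kΩ

Johnson–Nyquist: V_n = √(4kTRB) ⇒ R = V_n² / (4kTB)
4kTB = 4 × 1.38×10⁻²³ × 290 × 5.71×10⁴ = 9.14×10⁻¹⁶
R = (1.97×10⁻⁶)² / 9.14×10⁻¹⁶ = 4.25×10³ Ω = 4.25 kΩ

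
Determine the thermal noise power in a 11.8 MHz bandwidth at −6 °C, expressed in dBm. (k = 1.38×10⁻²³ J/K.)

−103.6 dBm

T = −6 °C + 273.15 = 267.15 K
P_n = kTB = 1.38×10⁻²³ × 267.15 × 1.18×10⁷ = 4.35×10⁻¹⁴ W
In dBm: 10 log₁₀(4.35×10⁻¹⁴ / 10⁻³) = −103.6 dBm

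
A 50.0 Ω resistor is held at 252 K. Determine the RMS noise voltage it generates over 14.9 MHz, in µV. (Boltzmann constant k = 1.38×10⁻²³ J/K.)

3.22 µV

V_n = √(4kTRB)
4kTRB = 4 × 1.38×10⁻²³ × 252 × 5.00×10¹ × 1.49×10⁷ = 1.04×10⁻¹¹ V²
V_n = √(1.04×10⁻¹¹) = 3.22×10⁻⁶ V = 3.22 µV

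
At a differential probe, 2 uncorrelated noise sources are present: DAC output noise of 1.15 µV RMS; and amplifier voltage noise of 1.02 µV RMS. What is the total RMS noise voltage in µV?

1.54 µV

Uncorrelated sources add in power (mean-square): V_tot = √(ΣV_i²)
V_tot = √[(1.15×10⁻⁶)² + (1.02×10⁻⁶)²] = 1.54×10⁻⁶ V = 1.54 µV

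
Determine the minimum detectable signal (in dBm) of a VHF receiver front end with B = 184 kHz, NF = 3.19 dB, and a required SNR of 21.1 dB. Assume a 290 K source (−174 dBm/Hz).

Sensitivity = −174 + 10 log₁₀(B) + NF + SNR_min
= −174 + 52.65 + 3.19 + 21.1
= −97.06 dBm → −97.1 dBm

−97.1 dBm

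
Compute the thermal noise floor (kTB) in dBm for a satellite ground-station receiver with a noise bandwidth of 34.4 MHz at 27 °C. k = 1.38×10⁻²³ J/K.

T = 27 °C + 273.15 = 300.15 K
P_n = kTB = 1.38×10⁻²³ × 300.15 × 3.44×10⁷ = 1.42×10⁻¹³ W
In dBm: 10 log₁₀(1.42×10⁻¹³ / 10⁻³) = −98.5 dBm

−98.5 dBm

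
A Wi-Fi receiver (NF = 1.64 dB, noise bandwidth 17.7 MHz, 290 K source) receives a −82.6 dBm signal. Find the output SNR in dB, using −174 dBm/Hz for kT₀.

Noise floor: N = −174 + 10 log₁₀(B) + NF
10 log₁₀(1.77×10⁷) = 72.48 dB
N = −174 + 72.48 + 1.64 = −99.88 dBm
SNR = P_sig − N = −82.6 − (−99.88) = 17.28 dB → 17.3 dB

17.3 dB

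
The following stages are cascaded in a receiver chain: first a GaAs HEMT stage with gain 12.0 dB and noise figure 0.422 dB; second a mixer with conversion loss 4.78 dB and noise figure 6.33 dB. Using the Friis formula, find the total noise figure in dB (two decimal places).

Convert to linear (a loss of L dB is a gain of −L dB): F_i = 10^(NF_i/10), G_i = 10^(G_i,dB/10)
  Stage 1: F_1 = 10^(0.422/10) = 1.102, G_1 = 10^(12.0/10) = 15.85
  Stage 2: F_2 = 10^(6.33/10) = 4.295, G_2 = 10^(−4.78/10) = 0.3327
Friis cascade:
  F = 1.102 + (4.295 − 1)/15.85 = 1.310
NF = 10 log₁₀(1.310) = 1.17 dB

1.17 dB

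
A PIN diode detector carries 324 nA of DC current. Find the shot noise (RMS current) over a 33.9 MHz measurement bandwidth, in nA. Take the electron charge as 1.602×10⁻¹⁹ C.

I_n = √(2qI·B)
2qI·B = 2 × 1.602×10⁻¹⁹ × 3.24×10⁻⁷ × 3.39×10⁷ = 3.52×10⁻¹⁸ A²
I_n = √(3.52×10⁻¹⁸) = 1.88×10⁻⁹ A = 1.88 nA

1.88 nA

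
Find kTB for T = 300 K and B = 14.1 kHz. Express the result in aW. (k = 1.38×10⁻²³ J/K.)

58.4 aW

P_n = kTB = 1.38×10⁻²³ × 300 × 1.41×10⁴ = 5.84×10⁻¹⁷ W = 58.4 aW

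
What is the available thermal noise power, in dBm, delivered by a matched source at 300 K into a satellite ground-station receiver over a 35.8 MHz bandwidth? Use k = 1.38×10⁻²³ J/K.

−98.3 dBm

P_n = kTB = 1.38×10⁻²³ × 300 × 3.58×10⁷ = 1.48×10⁻¹³ W
In dBm: 10 log₁₀(1.48×10⁻¹³ / 10⁻³) = −98.3 dBm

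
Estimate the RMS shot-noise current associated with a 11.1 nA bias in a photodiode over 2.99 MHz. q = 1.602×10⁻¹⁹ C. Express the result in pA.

I_n = √(2qI·B)
2qI·B = 2 × 1.602×10⁻¹⁹ × 1.11×10⁻⁸ × 2.99×10⁶ = 1.06×10⁻²⁰ A²
I_n = √(1.06×10⁻²⁰) = 1.03×10⁻¹⁰ A = 103 pA

103 pA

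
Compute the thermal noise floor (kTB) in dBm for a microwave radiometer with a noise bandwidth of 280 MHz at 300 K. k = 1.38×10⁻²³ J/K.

−89.4 dBm

P_n = kTB = 1.38×10⁻²³ × 300 × 2.80×10⁸ = 1.16×10⁻¹² W
In dBm: 10 log₁₀(1.16×10⁻¹² / 10⁻³) = −89.4 dBm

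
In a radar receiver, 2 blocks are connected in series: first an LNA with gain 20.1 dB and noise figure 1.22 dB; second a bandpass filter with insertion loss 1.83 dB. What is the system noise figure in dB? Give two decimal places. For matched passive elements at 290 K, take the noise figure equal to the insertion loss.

Convert to linear (a loss of L dB is a gain of −L dB): F_i = 10^(NF_i/10), G_i = 10^(G_i,dB/10)
  Stage 1: F_1 = 10^(1.22/10) = 1.324, G_1 = 10^(20.1/10) = 102.3
  Stage 2: F_2 = 10^(1.83/10) = 1.524, G_2 = 10^(−1.83/10) = 0.6561
Friis cascade:
  F = 1.324 + (1.524 − 1)/102.3 = 1.329
NF = 10 log₁₀(1.329) = 1.24 dB

1.24 dB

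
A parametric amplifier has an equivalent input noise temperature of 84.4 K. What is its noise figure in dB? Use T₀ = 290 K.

F = 1 + T_e/T₀ = 1 + 84.4/290 = 1.29103
NF = 10 log₁₀(1.29103) = 1.11 dB

1.11 dB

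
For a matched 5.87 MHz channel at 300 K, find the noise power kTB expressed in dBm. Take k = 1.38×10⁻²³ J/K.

−106.1 dBm

P_n = kTB = 1.38×10⁻²³ × 300 × 5.87×10⁶ = 2.43×10⁻¹⁴ W
In dBm: 10 log₁₀(2.43×10⁻¹⁴ / 10⁻³) = −106.1 dBm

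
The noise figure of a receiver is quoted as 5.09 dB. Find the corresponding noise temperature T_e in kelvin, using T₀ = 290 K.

646 K

F = 10^(5.09/10) = 3.22849
T_e = (F − 1)·T₀ = (3.22849 − 1) × 290 = 646 K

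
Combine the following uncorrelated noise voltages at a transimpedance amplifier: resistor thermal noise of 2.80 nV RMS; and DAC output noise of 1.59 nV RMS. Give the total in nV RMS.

Uncorrelated sources add in power (mean-square): V_tot = √(ΣV_i²)
V_tot = √[(2.80×10⁻⁹)² + (1.59×10⁻⁹)²] = 3.22×10⁻⁹ V = 3.22 nV

3.22 nV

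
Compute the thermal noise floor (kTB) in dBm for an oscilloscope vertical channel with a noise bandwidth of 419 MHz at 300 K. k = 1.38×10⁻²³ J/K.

−87.6 dBm

P_n = kTB = 1.38×10⁻²³ × 300 × 4.19×10⁸ = 1.73×10⁻¹² W
In dBm: 10 log₁₀(1.73×10⁻¹² / 10⁻³) = −87.6 dBm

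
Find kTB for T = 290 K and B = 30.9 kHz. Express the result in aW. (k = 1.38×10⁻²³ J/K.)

P_n = kTB = 1.38×10⁻²³ × 290 × 3.09×10⁴ = 1.24×10⁻¹⁶ W = 124 aW

124 aW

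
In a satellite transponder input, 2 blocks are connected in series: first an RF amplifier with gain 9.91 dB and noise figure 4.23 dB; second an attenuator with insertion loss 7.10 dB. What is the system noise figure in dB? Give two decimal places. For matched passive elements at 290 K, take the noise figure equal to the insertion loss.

Convert to linear (a loss of L dB is a gain of −L dB): F_i = 10^(NF_i/10), G_i = 10^(G_i,dB/10)
  Stage 1: F_1 = 10^(4.23/10) = 2.649, G_1 = 10^(9.91/10) = 9.795
  Stage 2: F_2 = 10^(7.10/10) = 5.129, G_2 = 10^(−7.10/10) = 0.1950
Friis cascade:
  F = 2.649 + (5.129 − 1)/9.795 = 3.070
NF = 10 log₁₀(3.070) = 4.87 dB

4.87 dB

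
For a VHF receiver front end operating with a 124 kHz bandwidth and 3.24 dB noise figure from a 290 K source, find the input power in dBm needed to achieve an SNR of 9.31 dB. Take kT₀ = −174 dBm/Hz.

Sensitivity = −174 + 10 log₁₀(B) + NF + SNR_min
= −174 + 50.93 + 3.24 + 9.31
= −110.52 dBm → −110.5 dBm

−110.5 dBm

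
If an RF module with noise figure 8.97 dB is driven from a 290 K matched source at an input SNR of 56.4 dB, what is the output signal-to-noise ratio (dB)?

47.43 dB

By definition F = SNR_in/SNR_out, so in dB: SNR_out = SNR_in − NF
SNR_out = 56.4 − 8.97 = 47.43 dB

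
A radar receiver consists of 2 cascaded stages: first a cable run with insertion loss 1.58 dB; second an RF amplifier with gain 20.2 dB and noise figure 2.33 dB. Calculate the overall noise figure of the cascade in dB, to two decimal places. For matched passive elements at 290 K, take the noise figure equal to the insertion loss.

Convert to linear (a loss of L dB is a gain of −L dB): F_i = 10^(NF_i/10), G_i = 10^(G_i,dB/10)
  Stage 1: F_1 = 10^(1.58/10) = 1.439, G_1 = 10^(−1.58/10) = 0.6950
  Stage 2: F_2 = 10^(2.33/10) = 1.710, G_2 = 10^(20.2/10) = 104.7
Friis cascade:
  F = 1.439 + (1.710 − 1)/0.6950 = 2.460
NF = 10 log₁₀(2.460) = 3.91 dB

3.91 dB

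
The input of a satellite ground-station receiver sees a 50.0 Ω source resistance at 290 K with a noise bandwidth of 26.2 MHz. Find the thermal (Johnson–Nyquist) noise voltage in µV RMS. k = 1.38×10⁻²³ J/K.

4.58 µV

V_n = √(4kTRB)
4kTRB = 4 × 1.38×10⁻²³ × 290 × 5.00×10¹ × 2.62×10⁷ = 2.10×10⁻¹¹ V²
V_n = √(2.10×10⁻¹¹) = 4.58×10⁻⁶ V = 4.58 µV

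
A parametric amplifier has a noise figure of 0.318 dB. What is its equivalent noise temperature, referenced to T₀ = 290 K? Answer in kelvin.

F = 10^(0.318/10) = 1.07597
T_e = (F − 1)·T₀ = (1.07597 − 1) × 290 = 22.0 K

22.0 K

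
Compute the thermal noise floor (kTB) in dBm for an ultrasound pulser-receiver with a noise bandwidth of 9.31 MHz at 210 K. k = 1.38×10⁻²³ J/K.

−105.7 dBm

P_n = kTB = 1.38×10⁻²³ × 210 × 9.31×10⁶ = 2.70×10⁻¹⁴ W
In dBm: 10 log₁₀(2.70×10⁻¹⁴ / 10⁻³) = −105.7 dBm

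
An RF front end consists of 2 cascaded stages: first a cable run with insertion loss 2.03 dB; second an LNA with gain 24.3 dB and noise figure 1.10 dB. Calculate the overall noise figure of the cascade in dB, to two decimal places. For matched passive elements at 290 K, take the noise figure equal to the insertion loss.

Convert to linear (a loss of L dB is a gain of −L dB): F_i = 10^(NF_i/10), G_i = 10^(G_i,dB/10)
  Stage 1: F_1 = 10^(2.03/10) = 1.596, G_1 = 10^(−2.03/10) = 0.6266
  Stage 2: F_2 = 10^(1.10/10) = 1.288, G_2 = 10^(24.3/10) = 269.2
Friis cascade:
  F = 1.596 + (1.288 − 1)/0.6266 = 2.056
NF = 10 log₁₀(2.056) = 3.13 dB

3.13 dB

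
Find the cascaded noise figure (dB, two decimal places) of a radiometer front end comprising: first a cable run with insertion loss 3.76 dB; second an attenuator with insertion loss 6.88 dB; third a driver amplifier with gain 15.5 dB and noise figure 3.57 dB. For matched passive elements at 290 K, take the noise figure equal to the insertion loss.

14.21 dB

Convert to linear (a loss of L dB is a gain of −L dB): F_i = 10^(NF_i/10), G_i = 10^(G_i,dB/10)
  Stage 1: F_1 = 10^(3.76/10) = 2.377, G_1 = 10^(−3.76/10) = 0.4207
  Stage 2: F_2 = 10^(6.88/10) = 4.875, G_2 = 10^(−6.88/10) = 0.2051
  Stage 3: F_3 = 10^(3.57/10) = 2.275, G_3 = 10^(15.5/10) = 35.48
Friis cascade:
  F = 2.377 + (4.875 − 1)/0.4207 + (2.275 − 1)/0.08630 = 26.36
NF = 10 log₁₀(26.36) = 14.21 dB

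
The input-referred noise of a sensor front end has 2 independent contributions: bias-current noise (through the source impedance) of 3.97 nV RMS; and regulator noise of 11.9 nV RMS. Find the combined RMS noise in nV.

Uncorrelated sources add in power (mean-square): V_tot = √(ΣV_i²)
V_tot = √[(3.97×10⁻⁹)² + (1.19×10⁻⁸)²] = 1.25×10⁻⁸ V = 12.5 nV

12.5 nV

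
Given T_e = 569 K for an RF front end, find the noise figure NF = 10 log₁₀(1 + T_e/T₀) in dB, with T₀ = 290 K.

F = 1 + T_e/T₀ = 1 + 569/290 = 2.96207
NF = 10 log₁₀(2.96207) = 4.72 dB

4.72 dB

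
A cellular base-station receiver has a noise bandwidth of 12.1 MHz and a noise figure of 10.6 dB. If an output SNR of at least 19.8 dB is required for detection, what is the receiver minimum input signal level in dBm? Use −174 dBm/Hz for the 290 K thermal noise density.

Sensitivity = −174 + 10 log₁₀(B) + NF + SNR_min
= −174 + 70.83 + 10.6 + 19.8
= −72.77 dBm → −72.8 dBm

−72.8 dBm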